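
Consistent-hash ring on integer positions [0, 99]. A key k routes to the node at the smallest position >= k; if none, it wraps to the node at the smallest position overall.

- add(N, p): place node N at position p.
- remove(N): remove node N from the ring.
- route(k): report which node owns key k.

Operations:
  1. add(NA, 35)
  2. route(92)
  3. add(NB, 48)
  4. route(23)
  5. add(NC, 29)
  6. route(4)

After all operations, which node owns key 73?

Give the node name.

Answer: NC

Derivation:
Op 1: add NA@35 -> ring=[35:NA]
Op 2: route key 92: none >= 92, wrap to smallest pos 35 -> NA
Op 3: add NB@48 -> ring=[35:NA,48:NB]
Op 4: route key 23: smallest pos >= 23 is 35 -> NA
Op 5: add NC@29 -> ring=[29:NC,35:NA,48:NB]
Op 6: route key 4: smallest pos >= 4 is 29 -> NC
Final route key 73: none >= 73, wrap to smallest pos 29 -> NC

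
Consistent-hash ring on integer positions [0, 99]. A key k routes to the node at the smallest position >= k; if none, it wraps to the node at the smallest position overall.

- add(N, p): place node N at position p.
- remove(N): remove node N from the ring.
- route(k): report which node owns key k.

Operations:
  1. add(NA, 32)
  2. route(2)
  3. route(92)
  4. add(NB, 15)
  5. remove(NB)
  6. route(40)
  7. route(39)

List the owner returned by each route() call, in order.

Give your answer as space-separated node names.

Answer: NA NA NA NA

Derivation:
Op 1: add NA@32 -> ring=[32:NA]
Op 2: route key 2: smallest pos >= 2 is 32 -> NA
Op 3: route key 92: none >= 92, wrap to smallest pos 32 -> NA
Op 4: add NB@15 -> ring=[15:NB,32:NA]
Op 5: remove NB -> ring=[32:NA]
Op 6: route key 40: none >= 40, wrap to smallest pos 32 -> NA
Op 7: route key 39: none >= 39, wrap to smallest pos 32 -> NA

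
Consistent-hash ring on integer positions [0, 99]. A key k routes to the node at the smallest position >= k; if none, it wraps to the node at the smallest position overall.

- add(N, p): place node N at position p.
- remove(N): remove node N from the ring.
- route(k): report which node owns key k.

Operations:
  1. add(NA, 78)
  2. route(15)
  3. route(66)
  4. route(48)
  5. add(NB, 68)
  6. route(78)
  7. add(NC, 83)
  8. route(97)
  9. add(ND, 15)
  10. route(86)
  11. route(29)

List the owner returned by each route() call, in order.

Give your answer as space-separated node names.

Answer: NA NA NA NA NB ND NB

Derivation:
Op 1: add NA@78 -> ring=[78:NA]
Op 2: route key 15: smallest pos >= 15 is 78 -> NA
Op 3: route key 66: smallest pos >= 66 is 78 -> NA
Op 4: route key 48: smallest pos >= 48 is 78 -> NA
Op 5: add NB@68 -> ring=[68:NB,78:NA]
Op 6: route key 78: smallest pos >= 78 is 78 -> NA
Op 7: add NC@83 -> ring=[68:NB,78:NA,83:NC]
Op 8: route key 97: none >= 97, wrap to smallest pos 68 -> NB
Op 9: add ND@15 -> ring=[15:ND,68:NB,78:NA,83:NC]
Op 10: route key 86: none >= 86, wrap to smallest pos 15 -> ND
Op 11: route key 29: smallest pos >= 29 is 68 -> NB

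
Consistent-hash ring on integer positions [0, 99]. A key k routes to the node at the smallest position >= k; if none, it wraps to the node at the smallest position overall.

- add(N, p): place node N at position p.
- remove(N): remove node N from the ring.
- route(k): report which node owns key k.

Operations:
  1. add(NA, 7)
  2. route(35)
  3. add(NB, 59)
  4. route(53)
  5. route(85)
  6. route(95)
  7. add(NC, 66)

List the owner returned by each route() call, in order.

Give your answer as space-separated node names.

Answer: NA NB NA NA

Derivation:
Op 1: add NA@7 -> ring=[7:NA]
Op 2: route key 35: none >= 35, wrap to smallest pos 7 -> NA
Op 3: add NB@59 -> ring=[7:NA,59:NB]
Op 4: route key 53: smallest pos >= 53 is 59 -> NB
Op 5: route key 85: none >= 85, wrap to smallest pos 7 -> NA
Op 6: route key 95: none >= 95, wrap to smallest pos 7 -> NA
Op 7: add NC@66 -> ring=[7:NA,59:NB,66:NC]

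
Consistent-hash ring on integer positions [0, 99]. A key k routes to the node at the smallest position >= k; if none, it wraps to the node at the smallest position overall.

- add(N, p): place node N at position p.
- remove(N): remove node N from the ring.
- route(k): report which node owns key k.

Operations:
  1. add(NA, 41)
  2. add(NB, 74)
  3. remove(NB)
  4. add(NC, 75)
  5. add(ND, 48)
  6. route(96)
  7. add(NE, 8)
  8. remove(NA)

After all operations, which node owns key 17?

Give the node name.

Op 1: add NA@41 -> ring=[41:NA]
Op 2: add NB@74 -> ring=[41:NA,74:NB]
Op 3: remove NB -> ring=[41:NA]
Op 4: add NC@75 -> ring=[41:NA,75:NC]
Op 5: add ND@48 -> ring=[41:NA,48:ND,75:NC]
Op 6: route key 96: none >= 96, wrap to smallest pos 41 -> NA
Op 7: add NE@8 -> ring=[8:NE,41:NA,48:ND,75:NC]
Op 8: remove NA -> ring=[8:NE,48:ND,75:NC]
Final route key 17: smallest pos >= 17 is 48 -> ND

Answer: ND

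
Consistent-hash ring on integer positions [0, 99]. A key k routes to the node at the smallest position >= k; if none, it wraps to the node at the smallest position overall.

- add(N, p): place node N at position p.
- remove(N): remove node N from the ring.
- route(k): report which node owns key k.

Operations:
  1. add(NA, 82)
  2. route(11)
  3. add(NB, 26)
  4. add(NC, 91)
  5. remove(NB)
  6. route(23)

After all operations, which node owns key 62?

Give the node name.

Answer: NA

Derivation:
Op 1: add NA@82 -> ring=[82:NA]
Op 2: route key 11: smallest pos >= 11 is 82 -> NA
Op 3: add NB@26 -> ring=[26:NB,82:NA]
Op 4: add NC@91 -> ring=[26:NB,82:NA,91:NC]
Op 5: remove NB -> ring=[82:NA,91:NC]
Op 6: route key 23: smallest pos >= 23 is 82 -> NA
Final route key 62: smallest pos >= 62 is 82 -> NA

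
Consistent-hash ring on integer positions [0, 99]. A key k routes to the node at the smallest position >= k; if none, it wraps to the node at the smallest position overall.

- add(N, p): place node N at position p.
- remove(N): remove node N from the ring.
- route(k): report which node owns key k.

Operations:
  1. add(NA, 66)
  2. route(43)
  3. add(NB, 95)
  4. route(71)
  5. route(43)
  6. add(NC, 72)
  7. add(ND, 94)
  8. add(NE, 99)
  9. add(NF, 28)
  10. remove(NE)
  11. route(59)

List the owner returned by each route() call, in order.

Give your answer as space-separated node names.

Op 1: add NA@66 -> ring=[66:NA]
Op 2: route key 43: smallest pos >= 43 is 66 -> NA
Op 3: add NB@95 -> ring=[66:NA,95:NB]
Op 4: route key 71: smallest pos >= 71 is 95 -> NB
Op 5: route key 43: smallest pos >= 43 is 66 -> NA
Op 6: add NC@72 -> ring=[66:NA,72:NC,95:NB]
Op 7: add ND@94 -> ring=[66:NA,72:NC,94:ND,95:NB]
Op 8: add NE@99 -> ring=[66:NA,72:NC,94:ND,95:NB,99:NE]
Op 9: add NF@28 -> ring=[28:NF,66:NA,72:NC,94:ND,95:NB,99:NE]
Op 10: remove NE -> ring=[28:NF,66:NA,72:NC,94:ND,95:NB]
Op 11: route key 59: smallest pos >= 59 is 66 -> NA

Answer: NA NB NA NA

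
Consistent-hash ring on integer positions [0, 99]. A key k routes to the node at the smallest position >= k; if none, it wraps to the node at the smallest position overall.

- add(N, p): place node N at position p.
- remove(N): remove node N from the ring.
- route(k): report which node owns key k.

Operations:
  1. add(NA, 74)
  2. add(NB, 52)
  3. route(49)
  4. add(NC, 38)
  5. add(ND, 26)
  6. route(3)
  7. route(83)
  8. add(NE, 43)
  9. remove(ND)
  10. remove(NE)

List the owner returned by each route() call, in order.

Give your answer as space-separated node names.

Op 1: add NA@74 -> ring=[74:NA]
Op 2: add NB@52 -> ring=[52:NB,74:NA]
Op 3: route key 49: smallest pos >= 49 is 52 -> NB
Op 4: add NC@38 -> ring=[38:NC,52:NB,74:NA]
Op 5: add ND@26 -> ring=[26:ND,38:NC,52:NB,74:NA]
Op 6: route key 3: smallest pos >= 3 is 26 -> ND
Op 7: route key 83: none >= 83, wrap to smallest pos 26 -> ND
Op 8: add NE@43 -> ring=[26:ND,38:NC,43:NE,52:NB,74:NA]
Op 9: remove ND -> ring=[38:NC,43:NE,52:NB,74:NA]
Op 10: remove NE -> ring=[38:NC,52:NB,74:NA]

Answer: NB ND ND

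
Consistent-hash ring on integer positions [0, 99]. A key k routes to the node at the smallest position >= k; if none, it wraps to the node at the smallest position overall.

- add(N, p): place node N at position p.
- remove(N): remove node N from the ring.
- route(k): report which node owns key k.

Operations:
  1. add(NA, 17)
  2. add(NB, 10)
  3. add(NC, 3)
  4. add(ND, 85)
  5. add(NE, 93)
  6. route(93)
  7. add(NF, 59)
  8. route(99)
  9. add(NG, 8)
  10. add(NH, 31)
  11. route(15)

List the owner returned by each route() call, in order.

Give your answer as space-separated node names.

Op 1: add NA@17 -> ring=[17:NA]
Op 2: add NB@10 -> ring=[10:NB,17:NA]
Op 3: add NC@3 -> ring=[3:NC,10:NB,17:NA]
Op 4: add ND@85 -> ring=[3:NC,10:NB,17:NA,85:ND]
Op 5: add NE@93 -> ring=[3:NC,10:NB,17:NA,85:ND,93:NE]
Op 6: route key 93: smallest pos >= 93 is 93 -> NE
Op 7: add NF@59 -> ring=[3:NC,10:NB,17:NA,59:NF,85:ND,93:NE]
Op 8: route key 99: none >= 99, wrap to smallest pos 3 -> NC
Op 9: add NG@8 -> ring=[3:NC,8:NG,10:NB,17:NA,59:NF,85:ND,93:NE]
Op 10: add NH@31 -> ring=[3:NC,8:NG,10:NB,17:NA,31:NH,59:NF,85:ND,93:NE]
Op 11: route key 15: smallest pos >= 15 is 17 -> NA

Answer: NE NC NA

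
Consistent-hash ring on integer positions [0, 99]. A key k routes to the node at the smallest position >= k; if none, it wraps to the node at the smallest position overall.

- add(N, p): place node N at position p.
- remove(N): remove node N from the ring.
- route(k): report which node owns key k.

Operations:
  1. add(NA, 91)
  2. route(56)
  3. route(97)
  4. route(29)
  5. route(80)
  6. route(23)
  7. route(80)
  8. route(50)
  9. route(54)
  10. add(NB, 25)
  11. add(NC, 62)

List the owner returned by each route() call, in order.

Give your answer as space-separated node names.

Answer: NA NA NA NA NA NA NA NA

Derivation:
Op 1: add NA@91 -> ring=[91:NA]
Op 2: route key 56: smallest pos >= 56 is 91 -> NA
Op 3: route key 97: none >= 97, wrap to smallest pos 91 -> NA
Op 4: route key 29: smallest pos >= 29 is 91 -> NA
Op 5: route key 80: smallest pos >= 80 is 91 -> NA
Op 6: route key 23: smallest pos >= 23 is 91 -> NA
Op 7: route key 80: smallest pos >= 80 is 91 -> NA
Op 8: route key 50: smallest pos >= 50 is 91 -> NA
Op 9: route key 54: smallest pos >= 54 is 91 -> NA
Op 10: add NB@25 -> ring=[25:NB,91:NA]
Op 11: add NC@62 -> ring=[25:NB,62:NC,91:NA]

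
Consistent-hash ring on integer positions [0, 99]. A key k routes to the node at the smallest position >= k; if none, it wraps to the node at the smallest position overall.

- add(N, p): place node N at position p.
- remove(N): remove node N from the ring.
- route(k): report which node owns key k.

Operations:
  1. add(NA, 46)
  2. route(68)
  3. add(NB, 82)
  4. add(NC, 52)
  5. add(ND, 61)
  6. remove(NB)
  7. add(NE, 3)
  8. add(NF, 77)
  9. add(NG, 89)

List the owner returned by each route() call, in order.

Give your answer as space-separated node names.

Answer: NA

Derivation:
Op 1: add NA@46 -> ring=[46:NA]
Op 2: route key 68: none >= 68, wrap to smallest pos 46 -> NA
Op 3: add NB@82 -> ring=[46:NA,82:NB]
Op 4: add NC@52 -> ring=[46:NA,52:NC,82:NB]
Op 5: add ND@61 -> ring=[46:NA,52:NC,61:ND,82:NB]
Op 6: remove NB -> ring=[46:NA,52:NC,61:ND]
Op 7: add NE@3 -> ring=[3:NE,46:NA,52:NC,61:ND]
Op 8: add NF@77 -> ring=[3:NE,46:NA,52:NC,61:ND,77:NF]
Op 9: add NG@89 -> ring=[3:NE,46:NA,52:NC,61:ND,77:NF,89:NG]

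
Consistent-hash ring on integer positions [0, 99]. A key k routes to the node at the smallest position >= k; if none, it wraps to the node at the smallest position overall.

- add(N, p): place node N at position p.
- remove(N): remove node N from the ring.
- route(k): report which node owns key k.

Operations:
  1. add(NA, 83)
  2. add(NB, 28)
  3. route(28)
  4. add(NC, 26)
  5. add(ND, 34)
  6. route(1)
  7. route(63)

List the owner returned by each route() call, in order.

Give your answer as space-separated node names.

Answer: NB NC NA

Derivation:
Op 1: add NA@83 -> ring=[83:NA]
Op 2: add NB@28 -> ring=[28:NB,83:NA]
Op 3: route key 28: smallest pos >= 28 is 28 -> NB
Op 4: add NC@26 -> ring=[26:NC,28:NB,83:NA]
Op 5: add ND@34 -> ring=[26:NC,28:NB,34:ND,83:NA]
Op 6: route key 1: smallest pos >= 1 is 26 -> NC
Op 7: route key 63: smallest pos >= 63 is 83 -> NA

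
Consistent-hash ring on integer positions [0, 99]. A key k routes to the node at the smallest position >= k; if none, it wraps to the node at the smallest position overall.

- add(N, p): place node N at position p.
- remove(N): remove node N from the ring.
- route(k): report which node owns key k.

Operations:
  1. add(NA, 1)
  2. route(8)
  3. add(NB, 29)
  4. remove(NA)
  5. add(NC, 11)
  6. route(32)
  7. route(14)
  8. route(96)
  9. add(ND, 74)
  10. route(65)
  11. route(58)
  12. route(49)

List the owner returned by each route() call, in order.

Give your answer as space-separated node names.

Op 1: add NA@1 -> ring=[1:NA]
Op 2: route key 8: none >= 8, wrap to smallest pos 1 -> NA
Op 3: add NB@29 -> ring=[1:NA,29:NB]
Op 4: remove NA -> ring=[29:NB]
Op 5: add NC@11 -> ring=[11:NC,29:NB]
Op 6: route key 32: none >= 32, wrap to smallest pos 11 -> NC
Op 7: route key 14: smallest pos >= 14 is 29 -> NB
Op 8: route key 96: none >= 96, wrap to smallest pos 11 -> NC
Op 9: add ND@74 -> ring=[11:NC,29:NB,74:ND]
Op 10: route key 65: smallest pos >= 65 is 74 -> ND
Op 11: route key 58: smallest pos >= 58 is 74 -> ND
Op 12: route key 49: smallest pos >= 49 is 74 -> ND

Answer: NA NC NB NC ND ND ND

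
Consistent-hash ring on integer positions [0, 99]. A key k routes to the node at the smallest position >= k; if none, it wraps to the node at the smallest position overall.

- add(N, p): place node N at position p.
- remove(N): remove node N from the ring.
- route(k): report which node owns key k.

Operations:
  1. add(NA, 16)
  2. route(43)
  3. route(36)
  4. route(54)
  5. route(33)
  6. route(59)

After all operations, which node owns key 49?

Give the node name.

Op 1: add NA@16 -> ring=[16:NA]
Op 2: route key 43: none >= 43, wrap to smallest pos 16 -> NA
Op 3: route key 36: none >= 36, wrap to smallest pos 16 -> NA
Op 4: route key 54: none >= 54, wrap to smallest pos 16 -> NA
Op 5: route key 33: none >= 33, wrap to smallest pos 16 -> NA
Op 6: route key 59: none >= 59, wrap to smallest pos 16 -> NA
Final route key 49: none >= 49, wrap to smallest pos 16 -> NA

Answer: NA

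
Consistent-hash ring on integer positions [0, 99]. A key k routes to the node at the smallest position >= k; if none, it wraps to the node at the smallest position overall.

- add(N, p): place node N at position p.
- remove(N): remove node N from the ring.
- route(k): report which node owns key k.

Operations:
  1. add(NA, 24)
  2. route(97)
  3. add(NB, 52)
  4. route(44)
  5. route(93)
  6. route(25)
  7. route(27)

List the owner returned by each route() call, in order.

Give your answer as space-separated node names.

Op 1: add NA@24 -> ring=[24:NA]
Op 2: route key 97: none >= 97, wrap to smallest pos 24 -> NA
Op 3: add NB@52 -> ring=[24:NA,52:NB]
Op 4: route key 44: smallest pos >= 44 is 52 -> NB
Op 5: route key 93: none >= 93, wrap to smallest pos 24 -> NA
Op 6: route key 25: smallest pos >= 25 is 52 -> NB
Op 7: route key 27: smallest pos >= 27 is 52 -> NB

Answer: NA NB NA NB NB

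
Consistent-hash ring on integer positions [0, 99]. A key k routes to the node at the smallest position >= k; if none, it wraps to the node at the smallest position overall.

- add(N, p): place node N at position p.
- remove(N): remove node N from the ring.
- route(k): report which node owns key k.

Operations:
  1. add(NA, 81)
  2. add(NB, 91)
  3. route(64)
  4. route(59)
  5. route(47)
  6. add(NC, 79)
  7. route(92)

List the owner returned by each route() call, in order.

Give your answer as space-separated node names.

Op 1: add NA@81 -> ring=[81:NA]
Op 2: add NB@91 -> ring=[81:NA,91:NB]
Op 3: route key 64: smallest pos >= 64 is 81 -> NA
Op 4: route key 59: smallest pos >= 59 is 81 -> NA
Op 5: route key 47: smallest pos >= 47 is 81 -> NA
Op 6: add NC@79 -> ring=[79:NC,81:NA,91:NB]
Op 7: route key 92: none >= 92, wrap to smallest pos 79 -> NC

Answer: NA NA NA NC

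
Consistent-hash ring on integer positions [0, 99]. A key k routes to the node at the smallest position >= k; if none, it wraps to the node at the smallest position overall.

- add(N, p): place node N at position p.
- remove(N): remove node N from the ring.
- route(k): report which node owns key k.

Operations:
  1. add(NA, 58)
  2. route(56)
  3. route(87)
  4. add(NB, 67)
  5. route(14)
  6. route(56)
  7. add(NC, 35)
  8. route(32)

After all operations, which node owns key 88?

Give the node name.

Op 1: add NA@58 -> ring=[58:NA]
Op 2: route key 56: smallest pos >= 56 is 58 -> NA
Op 3: route key 87: none >= 87, wrap to smallest pos 58 -> NA
Op 4: add NB@67 -> ring=[58:NA,67:NB]
Op 5: route key 14: smallest pos >= 14 is 58 -> NA
Op 6: route key 56: smallest pos >= 56 is 58 -> NA
Op 7: add NC@35 -> ring=[35:NC,58:NA,67:NB]
Op 8: route key 32: smallest pos >= 32 is 35 -> NC
Final route key 88: none >= 88, wrap to smallest pos 35 -> NC

Answer: NC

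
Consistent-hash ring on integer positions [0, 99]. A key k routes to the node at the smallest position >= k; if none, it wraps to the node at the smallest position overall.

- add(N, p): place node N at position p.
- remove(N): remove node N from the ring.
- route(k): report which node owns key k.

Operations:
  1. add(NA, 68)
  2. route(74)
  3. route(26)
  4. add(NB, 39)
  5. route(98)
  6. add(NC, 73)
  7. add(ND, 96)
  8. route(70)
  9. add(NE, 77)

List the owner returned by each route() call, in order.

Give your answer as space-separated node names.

Op 1: add NA@68 -> ring=[68:NA]
Op 2: route key 74: none >= 74, wrap to smallest pos 68 -> NA
Op 3: route key 26: smallest pos >= 26 is 68 -> NA
Op 4: add NB@39 -> ring=[39:NB,68:NA]
Op 5: route key 98: none >= 98, wrap to smallest pos 39 -> NB
Op 6: add NC@73 -> ring=[39:NB,68:NA,73:NC]
Op 7: add ND@96 -> ring=[39:NB,68:NA,73:NC,96:ND]
Op 8: route key 70: smallest pos >= 70 is 73 -> NC
Op 9: add NE@77 -> ring=[39:NB,68:NA,73:NC,77:NE,96:ND]

Answer: NA NA NB NC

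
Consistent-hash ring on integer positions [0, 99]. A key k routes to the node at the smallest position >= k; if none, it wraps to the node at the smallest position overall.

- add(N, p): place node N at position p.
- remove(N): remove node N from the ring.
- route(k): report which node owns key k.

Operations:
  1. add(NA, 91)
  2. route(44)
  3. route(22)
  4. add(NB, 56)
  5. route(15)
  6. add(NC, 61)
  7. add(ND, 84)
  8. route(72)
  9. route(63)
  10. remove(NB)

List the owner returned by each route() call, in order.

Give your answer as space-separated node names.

Answer: NA NA NB ND ND

Derivation:
Op 1: add NA@91 -> ring=[91:NA]
Op 2: route key 44: smallest pos >= 44 is 91 -> NA
Op 3: route key 22: smallest pos >= 22 is 91 -> NA
Op 4: add NB@56 -> ring=[56:NB,91:NA]
Op 5: route key 15: smallest pos >= 15 is 56 -> NB
Op 6: add NC@61 -> ring=[56:NB,61:NC,91:NA]
Op 7: add ND@84 -> ring=[56:NB,61:NC,84:ND,91:NA]
Op 8: route key 72: smallest pos >= 72 is 84 -> ND
Op 9: route key 63: smallest pos >= 63 is 84 -> ND
Op 10: remove NB -> ring=[61:NC,84:ND,91:NA]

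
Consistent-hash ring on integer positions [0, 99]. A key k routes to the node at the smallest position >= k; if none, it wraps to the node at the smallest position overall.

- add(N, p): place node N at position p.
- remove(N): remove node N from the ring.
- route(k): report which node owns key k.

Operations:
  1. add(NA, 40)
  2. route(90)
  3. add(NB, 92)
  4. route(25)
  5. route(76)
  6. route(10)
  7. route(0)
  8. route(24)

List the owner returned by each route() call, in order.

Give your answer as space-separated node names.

Op 1: add NA@40 -> ring=[40:NA]
Op 2: route key 90: none >= 90, wrap to smallest pos 40 -> NA
Op 3: add NB@92 -> ring=[40:NA,92:NB]
Op 4: route key 25: smallest pos >= 25 is 40 -> NA
Op 5: route key 76: smallest pos >= 76 is 92 -> NB
Op 6: route key 10: smallest pos >= 10 is 40 -> NA
Op 7: route key 0: smallest pos >= 0 is 40 -> NA
Op 8: route key 24: smallest pos >= 24 is 40 -> NA

Answer: NA NA NB NA NA NA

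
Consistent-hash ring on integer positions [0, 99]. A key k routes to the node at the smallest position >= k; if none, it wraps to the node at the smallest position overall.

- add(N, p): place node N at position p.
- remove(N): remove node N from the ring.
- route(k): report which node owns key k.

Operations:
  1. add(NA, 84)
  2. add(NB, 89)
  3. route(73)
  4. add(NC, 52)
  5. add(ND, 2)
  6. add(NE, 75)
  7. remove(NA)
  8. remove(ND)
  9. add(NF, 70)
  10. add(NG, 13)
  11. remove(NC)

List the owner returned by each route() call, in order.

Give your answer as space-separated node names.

Answer: NA

Derivation:
Op 1: add NA@84 -> ring=[84:NA]
Op 2: add NB@89 -> ring=[84:NA,89:NB]
Op 3: route key 73: smallest pos >= 73 is 84 -> NA
Op 4: add NC@52 -> ring=[52:NC,84:NA,89:NB]
Op 5: add ND@2 -> ring=[2:ND,52:NC,84:NA,89:NB]
Op 6: add NE@75 -> ring=[2:ND,52:NC,75:NE,84:NA,89:NB]
Op 7: remove NA -> ring=[2:ND,52:NC,75:NE,89:NB]
Op 8: remove ND -> ring=[52:NC,75:NE,89:NB]
Op 9: add NF@70 -> ring=[52:NC,70:NF,75:NE,89:NB]
Op 10: add NG@13 -> ring=[13:NG,52:NC,70:NF,75:NE,89:NB]
Op 11: remove NC -> ring=[13:NG,70:NF,75:NE,89:NB]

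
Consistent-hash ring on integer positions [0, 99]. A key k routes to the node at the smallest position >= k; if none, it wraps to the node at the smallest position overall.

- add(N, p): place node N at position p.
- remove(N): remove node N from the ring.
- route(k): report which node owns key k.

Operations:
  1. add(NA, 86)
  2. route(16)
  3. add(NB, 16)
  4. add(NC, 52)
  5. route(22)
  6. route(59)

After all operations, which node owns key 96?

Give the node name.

Op 1: add NA@86 -> ring=[86:NA]
Op 2: route key 16: smallest pos >= 16 is 86 -> NA
Op 3: add NB@16 -> ring=[16:NB,86:NA]
Op 4: add NC@52 -> ring=[16:NB,52:NC,86:NA]
Op 5: route key 22: smallest pos >= 22 is 52 -> NC
Op 6: route key 59: smallest pos >= 59 is 86 -> NA
Final route key 96: none >= 96, wrap to smallest pos 16 -> NB

Answer: NB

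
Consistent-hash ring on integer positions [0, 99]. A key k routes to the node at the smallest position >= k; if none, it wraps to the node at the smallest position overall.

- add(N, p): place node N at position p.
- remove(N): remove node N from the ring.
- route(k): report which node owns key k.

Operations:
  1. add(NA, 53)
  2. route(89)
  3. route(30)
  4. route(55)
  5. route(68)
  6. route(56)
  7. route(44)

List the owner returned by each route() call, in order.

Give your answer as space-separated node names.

Answer: NA NA NA NA NA NA

Derivation:
Op 1: add NA@53 -> ring=[53:NA]
Op 2: route key 89: none >= 89, wrap to smallest pos 53 -> NA
Op 3: route key 30: smallest pos >= 30 is 53 -> NA
Op 4: route key 55: none >= 55, wrap to smallest pos 53 -> NA
Op 5: route key 68: none >= 68, wrap to smallest pos 53 -> NA
Op 6: route key 56: none >= 56, wrap to smallest pos 53 -> NA
Op 7: route key 44: smallest pos >= 44 is 53 -> NA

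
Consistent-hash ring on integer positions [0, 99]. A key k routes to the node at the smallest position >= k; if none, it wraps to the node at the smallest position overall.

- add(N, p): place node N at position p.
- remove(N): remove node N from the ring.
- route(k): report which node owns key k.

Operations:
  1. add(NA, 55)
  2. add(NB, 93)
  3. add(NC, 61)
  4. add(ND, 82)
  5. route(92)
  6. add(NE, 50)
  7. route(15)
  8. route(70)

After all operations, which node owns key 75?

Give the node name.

Answer: ND

Derivation:
Op 1: add NA@55 -> ring=[55:NA]
Op 2: add NB@93 -> ring=[55:NA,93:NB]
Op 3: add NC@61 -> ring=[55:NA,61:NC,93:NB]
Op 4: add ND@82 -> ring=[55:NA,61:NC,82:ND,93:NB]
Op 5: route key 92: smallest pos >= 92 is 93 -> NB
Op 6: add NE@50 -> ring=[50:NE,55:NA,61:NC,82:ND,93:NB]
Op 7: route key 15: smallest pos >= 15 is 50 -> NE
Op 8: route key 70: smallest pos >= 70 is 82 -> ND
Final route key 75: smallest pos >= 75 is 82 -> ND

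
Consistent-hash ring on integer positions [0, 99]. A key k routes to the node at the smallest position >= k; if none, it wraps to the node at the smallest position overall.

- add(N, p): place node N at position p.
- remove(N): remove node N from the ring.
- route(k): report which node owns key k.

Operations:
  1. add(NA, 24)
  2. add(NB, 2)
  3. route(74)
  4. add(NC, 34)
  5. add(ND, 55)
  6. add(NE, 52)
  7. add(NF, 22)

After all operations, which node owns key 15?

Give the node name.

Answer: NF

Derivation:
Op 1: add NA@24 -> ring=[24:NA]
Op 2: add NB@2 -> ring=[2:NB,24:NA]
Op 3: route key 74: none >= 74, wrap to smallest pos 2 -> NB
Op 4: add NC@34 -> ring=[2:NB,24:NA,34:NC]
Op 5: add ND@55 -> ring=[2:NB,24:NA,34:NC,55:ND]
Op 6: add NE@52 -> ring=[2:NB,24:NA,34:NC,52:NE,55:ND]
Op 7: add NF@22 -> ring=[2:NB,22:NF,24:NA,34:NC,52:NE,55:ND]
Final route key 15: smallest pos >= 15 is 22 -> NF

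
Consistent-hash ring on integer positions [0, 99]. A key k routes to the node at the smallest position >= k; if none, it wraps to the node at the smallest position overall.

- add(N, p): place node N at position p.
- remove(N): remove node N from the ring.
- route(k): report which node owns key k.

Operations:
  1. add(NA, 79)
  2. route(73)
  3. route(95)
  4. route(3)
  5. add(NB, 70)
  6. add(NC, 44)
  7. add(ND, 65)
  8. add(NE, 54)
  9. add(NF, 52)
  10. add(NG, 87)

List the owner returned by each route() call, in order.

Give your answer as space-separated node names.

Answer: NA NA NA

Derivation:
Op 1: add NA@79 -> ring=[79:NA]
Op 2: route key 73: smallest pos >= 73 is 79 -> NA
Op 3: route key 95: none >= 95, wrap to smallest pos 79 -> NA
Op 4: route key 3: smallest pos >= 3 is 79 -> NA
Op 5: add NB@70 -> ring=[70:NB,79:NA]
Op 6: add NC@44 -> ring=[44:NC,70:NB,79:NA]
Op 7: add ND@65 -> ring=[44:NC,65:ND,70:NB,79:NA]
Op 8: add NE@54 -> ring=[44:NC,54:NE,65:ND,70:NB,79:NA]
Op 9: add NF@52 -> ring=[44:NC,52:NF,54:NE,65:ND,70:NB,79:NA]
Op 10: add NG@87 -> ring=[44:NC,52:NF,54:NE,65:ND,70:NB,79:NA,87:NG]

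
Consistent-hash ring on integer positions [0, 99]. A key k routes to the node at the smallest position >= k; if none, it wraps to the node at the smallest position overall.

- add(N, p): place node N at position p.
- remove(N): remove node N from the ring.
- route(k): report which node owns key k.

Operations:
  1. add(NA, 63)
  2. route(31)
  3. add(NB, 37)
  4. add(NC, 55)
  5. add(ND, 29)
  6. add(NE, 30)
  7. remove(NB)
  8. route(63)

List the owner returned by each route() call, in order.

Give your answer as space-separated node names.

Op 1: add NA@63 -> ring=[63:NA]
Op 2: route key 31: smallest pos >= 31 is 63 -> NA
Op 3: add NB@37 -> ring=[37:NB,63:NA]
Op 4: add NC@55 -> ring=[37:NB,55:NC,63:NA]
Op 5: add ND@29 -> ring=[29:ND,37:NB,55:NC,63:NA]
Op 6: add NE@30 -> ring=[29:ND,30:NE,37:NB,55:NC,63:NA]
Op 7: remove NB -> ring=[29:ND,30:NE,55:NC,63:NA]
Op 8: route key 63: smallest pos >= 63 is 63 -> NA

Answer: NA NA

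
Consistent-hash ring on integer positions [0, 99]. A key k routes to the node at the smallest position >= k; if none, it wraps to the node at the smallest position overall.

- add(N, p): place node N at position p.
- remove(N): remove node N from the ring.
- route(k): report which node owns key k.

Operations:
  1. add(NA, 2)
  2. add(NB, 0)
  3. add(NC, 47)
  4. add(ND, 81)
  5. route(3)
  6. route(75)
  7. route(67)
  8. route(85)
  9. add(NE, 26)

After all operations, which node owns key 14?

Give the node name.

Op 1: add NA@2 -> ring=[2:NA]
Op 2: add NB@0 -> ring=[0:NB,2:NA]
Op 3: add NC@47 -> ring=[0:NB,2:NA,47:NC]
Op 4: add ND@81 -> ring=[0:NB,2:NA,47:NC,81:ND]
Op 5: route key 3: smallest pos >= 3 is 47 -> NC
Op 6: route key 75: smallest pos >= 75 is 81 -> ND
Op 7: route key 67: smallest pos >= 67 is 81 -> ND
Op 8: route key 85: none >= 85, wrap to smallest pos 0 -> NB
Op 9: add NE@26 -> ring=[0:NB,2:NA,26:NE,47:NC,81:ND]
Final route key 14: smallest pos >= 14 is 26 -> NE

Answer: NE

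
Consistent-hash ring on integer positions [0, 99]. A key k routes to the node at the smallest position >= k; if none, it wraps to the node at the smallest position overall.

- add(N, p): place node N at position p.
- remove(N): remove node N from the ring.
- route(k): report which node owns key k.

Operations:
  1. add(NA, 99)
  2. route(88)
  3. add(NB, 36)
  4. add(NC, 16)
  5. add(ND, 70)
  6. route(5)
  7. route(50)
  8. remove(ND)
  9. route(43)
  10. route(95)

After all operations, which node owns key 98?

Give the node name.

Op 1: add NA@99 -> ring=[99:NA]
Op 2: route key 88: smallest pos >= 88 is 99 -> NA
Op 3: add NB@36 -> ring=[36:NB,99:NA]
Op 4: add NC@16 -> ring=[16:NC,36:NB,99:NA]
Op 5: add ND@70 -> ring=[16:NC,36:NB,70:ND,99:NA]
Op 6: route key 5: smallest pos >= 5 is 16 -> NC
Op 7: route key 50: smallest pos >= 50 is 70 -> ND
Op 8: remove ND -> ring=[16:NC,36:NB,99:NA]
Op 9: route key 43: smallest pos >= 43 is 99 -> NA
Op 10: route key 95: smallest pos >= 95 is 99 -> NA
Final route key 98: smallest pos >= 98 is 99 -> NA

Answer: NA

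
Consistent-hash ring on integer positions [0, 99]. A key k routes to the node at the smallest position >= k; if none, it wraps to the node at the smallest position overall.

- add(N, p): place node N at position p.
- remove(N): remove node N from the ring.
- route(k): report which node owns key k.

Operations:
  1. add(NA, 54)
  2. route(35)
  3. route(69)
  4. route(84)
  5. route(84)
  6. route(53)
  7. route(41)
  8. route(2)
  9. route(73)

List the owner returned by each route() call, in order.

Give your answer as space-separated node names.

Answer: NA NA NA NA NA NA NA NA

Derivation:
Op 1: add NA@54 -> ring=[54:NA]
Op 2: route key 35: smallest pos >= 35 is 54 -> NA
Op 3: route key 69: none >= 69, wrap to smallest pos 54 -> NA
Op 4: route key 84: none >= 84, wrap to smallest pos 54 -> NA
Op 5: route key 84: none >= 84, wrap to smallest pos 54 -> NA
Op 6: route key 53: smallest pos >= 53 is 54 -> NA
Op 7: route key 41: smallest pos >= 41 is 54 -> NA
Op 8: route key 2: smallest pos >= 2 is 54 -> NA
Op 9: route key 73: none >= 73, wrap to smallest pos 54 -> NA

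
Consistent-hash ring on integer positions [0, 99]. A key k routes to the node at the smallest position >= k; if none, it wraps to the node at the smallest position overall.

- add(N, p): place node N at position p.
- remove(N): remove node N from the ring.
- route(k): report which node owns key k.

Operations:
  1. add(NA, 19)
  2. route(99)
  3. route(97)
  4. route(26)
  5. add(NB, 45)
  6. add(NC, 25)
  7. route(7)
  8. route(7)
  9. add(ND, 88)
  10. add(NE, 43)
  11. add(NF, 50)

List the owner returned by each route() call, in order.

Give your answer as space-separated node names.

Answer: NA NA NA NA NA

Derivation:
Op 1: add NA@19 -> ring=[19:NA]
Op 2: route key 99: none >= 99, wrap to smallest pos 19 -> NA
Op 3: route key 97: none >= 97, wrap to smallest pos 19 -> NA
Op 4: route key 26: none >= 26, wrap to smallest pos 19 -> NA
Op 5: add NB@45 -> ring=[19:NA,45:NB]
Op 6: add NC@25 -> ring=[19:NA,25:NC,45:NB]
Op 7: route key 7: smallest pos >= 7 is 19 -> NA
Op 8: route key 7: smallest pos >= 7 is 19 -> NA
Op 9: add ND@88 -> ring=[19:NA,25:NC,45:NB,88:ND]
Op 10: add NE@43 -> ring=[19:NA,25:NC,43:NE,45:NB,88:ND]
Op 11: add NF@50 -> ring=[19:NA,25:NC,43:NE,45:NB,50:NF,88:ND]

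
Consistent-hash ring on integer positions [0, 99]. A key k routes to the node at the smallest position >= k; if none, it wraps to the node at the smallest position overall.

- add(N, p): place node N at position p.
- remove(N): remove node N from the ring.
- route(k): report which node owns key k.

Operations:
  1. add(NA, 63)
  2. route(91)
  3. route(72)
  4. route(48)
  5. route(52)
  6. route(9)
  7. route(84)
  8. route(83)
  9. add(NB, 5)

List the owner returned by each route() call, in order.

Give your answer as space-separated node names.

Answer: NA NA NA NA NA NA NA

Derivation:
Op 1: add NA@63 -> ring=[63:NA]
Op 2: route key 91: none >= 91, wrap to smallest pos 63 -> NA
Op 3: route key 72: none >= 72, wrap to smallest pos 63 -> NA
Op 4: route key 48: smallest pos >= 48 is 63 -> NA
Op 5: route key 52: smallest pos >= 52 is 63 -> NA
Op 6: route key 9: smallest pos >= 9 is 63 -> NA
Op 7: route key 84: none >= 84, wrap to smallest pos 63 -> NA
Op 8: route key 83: none >= 83, wrap to smallest pos 63 -> NA
Op 9: add NB@5 -> ring=[5:NB,63:NA]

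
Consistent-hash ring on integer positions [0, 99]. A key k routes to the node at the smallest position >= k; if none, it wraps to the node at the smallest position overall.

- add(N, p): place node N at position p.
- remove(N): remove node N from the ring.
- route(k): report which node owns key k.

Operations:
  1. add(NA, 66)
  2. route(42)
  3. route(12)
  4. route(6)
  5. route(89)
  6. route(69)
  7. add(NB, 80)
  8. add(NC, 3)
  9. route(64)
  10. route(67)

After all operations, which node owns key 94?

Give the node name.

Answer: NC

Derivation:
Op 1: add NA@66 -> ring=[66:NA]
Op 2: route key 42: smallest pos >= 42 is 66 -> NA
Op 3: route key 12: smallest pos >= 12 is 66 -> NA
Op 4: route key 6: smallest pos >= 6 is 66 -> NA
Op 5: route key 89: none >= 89, wrap to smallest pos 66 -> NA
Op 6: route key 69: none >= 69, wrap to smallest pos 66 -> NA
Op 7: add NB@80 -> ring=[66:NA,80:NB]
Op 8: add NC@3 -> ring=[3:NC,66:NA,80:NB]
Op 9: route key 64: smallest pos >= 64 is 66 -> NA
Op 10: route key 67: smallest pos >= 67 is 80 -> NB
Final route key 94: none >= 94, wrap to smallest pos 3 -> NC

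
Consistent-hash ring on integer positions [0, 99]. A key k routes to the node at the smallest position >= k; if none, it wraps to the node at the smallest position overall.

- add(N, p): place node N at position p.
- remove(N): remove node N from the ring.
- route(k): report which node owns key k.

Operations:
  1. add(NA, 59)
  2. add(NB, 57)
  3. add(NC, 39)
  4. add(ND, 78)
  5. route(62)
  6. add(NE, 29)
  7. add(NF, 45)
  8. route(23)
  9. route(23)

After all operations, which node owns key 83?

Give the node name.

Op 1: add NA@59 -> ring=[59:NA]
Op 2: add NB@57 -> ring=[57:NB,59:NA]
Op 3: add NC@39 -> ring=[39:NC,57:NB,59:NA]
Op 4: add ND@78 -> ring=[39:NC,57:NB,59:NA,78:ND]
Op 5: route key 62: smallest pos >= 62 is 78 -> ND
Op 6: add NE@29 -> ring=[29:NE,39:NC,57:NB,59:NA,78:ND]
Op 7: add NF@45 -> ring=[29:NE,39:NC,45:NF,57:NB,59:NA,78:ND]
Op 8: route key 23: smallest pos >= 23 is 29 -> NE
Op 9: route key 23: smallest pos >= 23 is 29 -> NE
Final route key 83: none >= 83, wrap to smallest pos 29 -> NE

Answer: NE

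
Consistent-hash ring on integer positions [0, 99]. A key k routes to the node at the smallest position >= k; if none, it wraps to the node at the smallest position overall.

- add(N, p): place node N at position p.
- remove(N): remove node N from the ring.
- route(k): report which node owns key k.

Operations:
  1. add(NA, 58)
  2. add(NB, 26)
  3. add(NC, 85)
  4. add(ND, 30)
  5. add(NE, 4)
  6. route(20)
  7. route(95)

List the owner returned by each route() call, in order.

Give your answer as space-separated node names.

Op 1: add NA@58 -> ring=[58:NA]
Op 2: add NB@26 -> ring=[26:NB,58:NA]
Op 3: add NC@85 -> ring=[26:NB,58:NA,85:NC]
Op 4: add ND@30 -> ring=[26:NB,30:ND,58:NA,85:NC]
Op 5: add NE@4 -> ring=[4:NE,26:NB,30:ND,58:NA,85:NC]
Op 6: route key 20: smallest pos >= 20 is 26 -> NB
Op 7: route key 95: none >= 95, wrap to smallest pos 4 -> NE

Answer: NB NE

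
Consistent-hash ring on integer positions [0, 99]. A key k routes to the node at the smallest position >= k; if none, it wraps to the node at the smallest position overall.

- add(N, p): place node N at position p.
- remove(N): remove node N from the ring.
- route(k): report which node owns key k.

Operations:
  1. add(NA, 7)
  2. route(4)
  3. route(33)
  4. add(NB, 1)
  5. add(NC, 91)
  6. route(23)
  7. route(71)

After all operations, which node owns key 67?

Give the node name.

Op 1: add NA@7 -> ring=[7:NA]
Op 2: route key 4: smallest pos >= 4 is 7 -> NA
Op 3: route key 33: none >= 33, wrap to smallest pos 7 -> NA
Op 4: add NB@1 -> ring=[1:NB,7:NA]
Op 5: add NC@91 -> ring=[1:NB,7:NA,91:NC]
Op 6: route key 23: smallest pos >= 23 is 91 -> NC
Op 7: route key 71: smallest pos >= 71 is 91 -> NC
Final route key 67: smallest pos >= 67 is 91 -> NC

Answer: NC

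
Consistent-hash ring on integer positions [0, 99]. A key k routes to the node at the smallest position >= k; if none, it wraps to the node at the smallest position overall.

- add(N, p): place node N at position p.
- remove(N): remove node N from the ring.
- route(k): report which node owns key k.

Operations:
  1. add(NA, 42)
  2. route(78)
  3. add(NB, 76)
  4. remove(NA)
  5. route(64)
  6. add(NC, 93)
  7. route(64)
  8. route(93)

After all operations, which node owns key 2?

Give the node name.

Op 1: add NA@42 -> ring=[42:NA]
Op 2: route key 78: none >= 78, wrap to smallest pos 42 -> NA
Op 3: add NB@76 -> ring=[42:NA,76:NB]
Op 4: remove NA -> ring=[76:NB]
Op 5: route key 64: smallest pos >= 64 is 76 -> NB
Op 6: add NC@93 -> ring=[76:NB,93:NC]
Op 7: route key 64: smallest pos >= 64 is 76 -> NB
Op 8: route key 93: smallest pos >= 93 is 93 -> NC
Final route key 2: smallest pos >= 2 is 76 -> NB

Answer: NB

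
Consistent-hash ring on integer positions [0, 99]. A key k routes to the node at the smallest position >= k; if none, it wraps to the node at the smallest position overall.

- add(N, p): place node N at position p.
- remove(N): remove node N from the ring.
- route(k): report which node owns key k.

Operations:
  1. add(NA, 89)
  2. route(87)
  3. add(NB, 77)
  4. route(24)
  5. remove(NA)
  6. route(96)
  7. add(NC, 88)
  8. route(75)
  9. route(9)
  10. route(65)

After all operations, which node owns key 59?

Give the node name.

Answer: NB

Derivation:
Op 1: add NA@89 -> ring=[89:NA]
Op 2: route key 87: smallest pos >= 87 is 89 -> NA
Op 3: add NB@77 -> ring=[77:NB,89:NA]
Op 4: route key 24: smallest pos >= 24 is 77 -> NB
Op 5: remove NA -> ring=[77:NB]
Op 6: route key 96: none >= 96, wrap to smallest pos 77 -> NB
Op 7: add NC@88 -> ring=[77:NB,88:NC]
Op 8: route key 75: smallest pos >= 75 is 77 -> NB
Op 9: route key 9: smallest pos >= 9 is 77 -> NB
Op 10: route key 65: smallest pos >= 65 is 77 -> NB
Final route key 59: smallest pos >= 59 is 77 -> NB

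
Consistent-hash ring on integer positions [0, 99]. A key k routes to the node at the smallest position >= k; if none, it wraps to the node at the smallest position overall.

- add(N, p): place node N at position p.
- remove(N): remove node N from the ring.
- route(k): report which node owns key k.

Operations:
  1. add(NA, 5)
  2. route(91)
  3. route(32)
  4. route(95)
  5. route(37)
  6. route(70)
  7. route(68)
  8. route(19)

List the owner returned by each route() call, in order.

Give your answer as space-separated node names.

Answer: NA NA NA NA NA NA NA

Derivation:
Op 1: add NA@5 -> ring=[5:NA]
Op 2: route key 91: none >= 91, wrap to smallest pos 5 -> NA
Op 3: route key 32: none >= 32, wrap to smallest pos 5 -> NA
Op 4: route key 95: none >= 95, wrap to smallest pos 5 -> NA
Op 5: route key 37: none >= 37, wrap to smallest pos 5 -> NA
Op 6: route key 70: none >= 70, wrap to smallest pos 5 -> NA
Op 7: route key 68: none >= 68, wrap to smallest pos 5 -> NA
Op 8: route key 19: none >= 19, wrap to smallest pos 5 -> NA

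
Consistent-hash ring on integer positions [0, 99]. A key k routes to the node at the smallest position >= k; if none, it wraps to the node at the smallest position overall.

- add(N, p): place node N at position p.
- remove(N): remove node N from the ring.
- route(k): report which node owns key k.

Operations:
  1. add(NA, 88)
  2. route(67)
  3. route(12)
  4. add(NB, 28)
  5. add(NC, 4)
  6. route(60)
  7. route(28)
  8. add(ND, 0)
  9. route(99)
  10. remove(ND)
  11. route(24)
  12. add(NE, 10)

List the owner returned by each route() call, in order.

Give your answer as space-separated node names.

Answer: NA NA NA NB ND NB

Derivation:
Op 1: add NA@88 -> ring=[88:NA]
Op 2: route key 67: smallest pos >= 67 is 88 -> NA
Op 3: route key 12: smallest pos >= 12 is 88 -> NA
Op 4: add NB@28 -> ring=[28:NB,88:NA]
Op 5: add NC@4 -> ring=[4:NC,28:NB,88:NA]
Op 6: route key 60: smallest pos >= 60 is 88 -> NA
Op 7: route key 28: smallest pos >= 28 is 28 -> NB
Op 8: add ND@0 -> ring=[0:ND,4:NC,28:NB,88:NA]
Op 9: route key 99: none >= 99, wrap to smallest pos 0 -> ND
Op 10: remove ND -> ring=[4:NC,28:NB,88:NA]
Op 11: route key 24: smallest pos >= 24 is 28 -> NB
Op 12: add NE@10 -> ring=[4:NC,10:NE,28:NB,88:NA]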